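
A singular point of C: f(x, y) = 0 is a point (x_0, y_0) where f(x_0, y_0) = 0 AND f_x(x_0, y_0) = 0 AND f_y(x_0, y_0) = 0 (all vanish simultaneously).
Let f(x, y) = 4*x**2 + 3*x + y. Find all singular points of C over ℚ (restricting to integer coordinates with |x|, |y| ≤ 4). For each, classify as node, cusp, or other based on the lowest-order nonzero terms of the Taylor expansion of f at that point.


No singular points in the scanned grid; C is smooth there.

Compute partial derivatives:
  f_x = 8*x + 3.
  f_y = 1.
f_y = 1 is a nonzero constant, so f_y never vanishes: no point (x, y) can satisfy f = f_x = f_y = 0. In particular no (x, y) ∈ {−4, ..., 4}² is singular; the curve is smooth.


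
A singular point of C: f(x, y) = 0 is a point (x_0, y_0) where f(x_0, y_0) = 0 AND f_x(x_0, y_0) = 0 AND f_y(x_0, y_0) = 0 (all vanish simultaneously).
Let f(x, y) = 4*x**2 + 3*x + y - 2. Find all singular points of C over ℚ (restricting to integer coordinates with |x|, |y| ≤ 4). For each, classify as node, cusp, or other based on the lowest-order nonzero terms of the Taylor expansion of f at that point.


No singular points in the scanned grid; C is smooth there.

Compute partial derivatives:
  f_x = 8*x + 3.
  f_y = 1.
f_y = 1 is a nonzero constant, so f_y never vanishes: no point (x, y) can satisfy f = f_x = f_y = 0. In particular no (x, y) ∈ {−4, ..., 4}² is singular; the curve is smooth.


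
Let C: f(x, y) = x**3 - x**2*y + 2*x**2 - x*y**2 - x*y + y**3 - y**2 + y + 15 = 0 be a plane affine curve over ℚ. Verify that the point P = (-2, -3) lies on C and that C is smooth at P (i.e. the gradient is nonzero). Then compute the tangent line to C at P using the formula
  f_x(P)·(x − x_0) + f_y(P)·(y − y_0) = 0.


Tangent line at P: -14*x + 20*y + 32 = 0.

Step 1: f(-2, -3) = 0, so P lies on C.
Step 2: partial derivatives
  f_x(x, y) = 3*x**2 - 2*x*y + 4*x - y**2 - y, f_y(x, y) = -x**2 - 2*x*y - x + 3*y**2 - 2*y + 1.
  f_x(P) = -14, f_y(P) = 20 (gradient nonzero, so P is smooth).
Step 3: tangent line at P: -14·(x − -2) + 20·(y − -3) = 0.
Expanding: -14*x + 20*y + 32 = 0.


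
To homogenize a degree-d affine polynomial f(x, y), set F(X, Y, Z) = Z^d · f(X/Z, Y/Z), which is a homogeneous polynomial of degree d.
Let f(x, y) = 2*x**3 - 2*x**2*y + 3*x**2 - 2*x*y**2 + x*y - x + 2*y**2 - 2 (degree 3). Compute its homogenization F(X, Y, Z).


F(X, Y, Z) = 2*X**3 - 2*X**2*Y + 3*X**2*Z - 2*X*Y**2 + X*Y*Z - X*Z**2 + 2*Y**2*Z - 2*Z**3

deg(f) = 3.
Substitute x = X/Z, y = Y/Z into f, then multiply by Z^3.
  monomial 2·x^3·y^0 ↦ 2·X^3·Y^0·Z^0.
  monomial -2·x^2·y^1 ↦ -2·X^2·Y^1·Z^0.
  monomial 3·x^2·y^0 ↦ 3·X^2·Y^0·Z^1.
  monomial -2·x^1·y^2 ↦ -2·X^1·Y^2·Z^0.
  monomial 1·x^1·y^1 ↦ 1·X^1·Y^1·Z^1.
  monomial -1·x^1·y^0 ↦ -1·X^1·Y^0·Z^2.
  monomial 2·x^0·y^2 ↦ 2·X^0·Y^2·Z^1.
  monomial -2·x^0·y^0 ↦ -2·X^0·Y^0·Z^3.
Collecting: F(X, Y, Z) = 2*X**3 - 2*X**2*Y + 3*X**2*Z - 2*X*Y**2 + X*Y*Z - X*Z**2 + 2*Y**2*Z - 2*Z**3.


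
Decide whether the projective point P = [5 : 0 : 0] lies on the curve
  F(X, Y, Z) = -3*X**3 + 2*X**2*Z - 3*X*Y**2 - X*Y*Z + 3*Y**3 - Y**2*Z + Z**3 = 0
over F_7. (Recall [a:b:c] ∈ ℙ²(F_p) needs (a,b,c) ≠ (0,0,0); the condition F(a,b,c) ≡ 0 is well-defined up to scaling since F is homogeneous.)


F(5,0,0) ≡ 3 (mod 7); P is NOT on the curve.

Evaluate F(5, 0, 0) term-by-term (mod 7).
  -3*X**3 ↦ -3·125·1·1 = -375
  2*X**2*Z ↦ 2·25·1·0 = 0
  -3*X*Y**2 ↦ -3·5·0·1 = 0
  -X*Y*Z ↦ -1·5·0·0 = 0
  3*Y**3 ↦ 3·1·0·1 = 0
  -Y**2*Z ↦ -1·1·0·0 = 0
  Z**3 ↦ 1·1·1·0 = 0
Sum: F(5, 0, 0) = (-375) + (0) + (0) + (0) + (0) + (0) + (0) = -375.
Reducing mod 7: -375 ≡ 3 (mod 7).
Since F(a, b, c) ≡ 3 ≠ 0 (mod 7), P does NOT lie on the curve.


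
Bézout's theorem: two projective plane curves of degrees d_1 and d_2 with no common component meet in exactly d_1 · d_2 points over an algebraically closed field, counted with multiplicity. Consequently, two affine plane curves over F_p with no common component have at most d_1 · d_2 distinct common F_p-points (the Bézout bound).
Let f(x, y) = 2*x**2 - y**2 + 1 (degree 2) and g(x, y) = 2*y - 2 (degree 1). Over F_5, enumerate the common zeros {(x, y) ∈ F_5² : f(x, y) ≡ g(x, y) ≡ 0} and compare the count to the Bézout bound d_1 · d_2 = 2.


Common zeros: {(0, 1)}; count = 1; Bézout bound = 2.

deg(f) = 2, deg(g) = 1, so Bézout bound = 2.
Scan x ∈ F_5. For each x, list the y ∈ F_5 with f(x, y) ≡ 0 and those with g(x, y) ≡ 0 (mod 5); the common zeros in that column are the intersection.
  x = 0: f ≡ 0 at y ∈ {1, 4}; g ≡ 0 at y ∈ {1}; common: {1}.
  x = 1: f ≡ 0 at y ∈ ∅; g ≡ 0 at y ∈ {1}; common: ∅.
  x = 2: f ≡ 0 at y ∈ {2, 3}; g ≡ 0 at y ∈ {1}; common: ∅.
  x = 3: f ≡ 0 at y ∈ {2, 3}; g ≡ 0 at y ∈ {1}; common: ∅.
  x = 4: f ≡ 0 at y ∈ ∅; g ≡ 0 at y ∈ {1}; common: ∅.
Collecting: common zeros = {(0, 1)}, so the count is 1.
Comparison with the Bézout bound: 1 ≤ 2 = deg(f)·deg(g), as expected for curves with no common component (the affine F_5-count falls short of the bound because intersections may lie at infinity, over extension fields, or carry multiplicity).


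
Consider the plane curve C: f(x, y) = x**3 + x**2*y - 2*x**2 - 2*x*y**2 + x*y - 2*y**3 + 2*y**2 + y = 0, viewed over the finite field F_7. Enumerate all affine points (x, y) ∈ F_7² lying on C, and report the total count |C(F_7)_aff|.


Affine F_7-points: {(0, 0), (1, 1), (2, 0), (2, 6), (3, 3), (4, 6), (5, 3), (6, 1), (6, 4)}; count = 9.

For each of the 49 pairs (x, y) ∈ F_7², evaluate f(x, y) mod 7. Record the zeros.
  x = 0: [0↦0, 1↦1, 2↦1, 3↦2, 4↦6, 5↦1, 6↦3]  zeros at y ∈ {0}
  x = 1: [0↦6, 1↦0, 2↦3, 3↦3, 4↦2, 5↦2, 6↦5]  zeros at y ∈ {1}
  x = 2: [0↦0, 1↦3, 2↦4, 3↦5, 4↦1, 5↦1, 6↦0]  zeros at y ∈ {0, 6}
  x = 3: [0↦2, 1↦2, 2↦3, 3↦0, 4↦2, 5↦4, 6↦1]  zeros at y ∈ {3}
  x = 4: [0↦4, 1↦3, 2↦6, 3↦1, 4↦4, 5↦3, 6↦0]  zeros at y ∈ {6}
  x = 5: [0↦5, 1↦5, 2↦5, 3↦0, 4↦6, 5↦4, 6↦3]  zeros at y ∈ {3}
  x = 6: [0↦4, 1↦0, 2↦6, 3↦3, 4↦0, 5↦6, 6↦2]  zeros at y ∈ {1, 4}
Collecting zeros: affine points = {(0, 0), (1, 1), (2, 0), (2, 6), (3, 3), (4, 6), (5, 3), (6, 1), (6, 4)}.
Total count |C(F_7)_aff| = 9.


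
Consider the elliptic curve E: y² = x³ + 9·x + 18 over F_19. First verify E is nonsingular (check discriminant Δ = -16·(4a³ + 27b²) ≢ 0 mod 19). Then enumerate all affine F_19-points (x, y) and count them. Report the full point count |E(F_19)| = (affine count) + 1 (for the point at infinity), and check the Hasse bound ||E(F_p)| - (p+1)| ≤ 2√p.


Affine points = {(1, 3), (1, 16), (2, 5), (2, 14), (4, 2), (4, 17), (5, 6), (5, 13), (7, 5), (7, 14), (9, 7), (9, 12), (10, 5), (10, 14), (11, 2), (11, 17), (12, 7), (12, 12), (14, 0), (17, 7), (17, 12)}; affine count = 21; |E(F_19)| = 22.

Discriminant check: Δ ∝ 4a³ + 27b² = 4·9³ + 27·18² = 4·729 + 27·324 ≡ 17 (mod 19). Nonzero ⇒ E is nonsingular.
For each x ∈ F_19, compute rhs = x³ + 9·x + 18 mod 19, then count y ∈ F_19 with y² ≡ rhs.
  x = 0: rhs = 18, matching y values: none (0 points).
  x = 1: rhs = 9, matching y values: 3, 16 (2 points).
  x = 2: rhs = 6, matching y values: 5, 14 (2 points).
  x = 3: rhs = 15, matching y values: none (0 points).
  x = 4: rhs = 4, matching y values: 2, 17 (2 points).
  x = 5: rhs = 17, matching y values: 6, 13 (2 points).
  x = 6: rhs = 3, matching y values: none (0 points).
  x = 7: rhs = 6, matching y values: 5, 14 (2 points).
  x = 8: rhs = 13, matching y values: none (0 points).
  x = 9: rhs = 11, matching y values: 7, 12 (2 points).
  x = 10: rhs = 6, matching y values: 5, 14 (2 points).
  x = 11: rhs = 4, matching y values: 2, 17 (2 points).
  x = 12: rhs = 11, matching y values: 7, 12 (2 points).
  x = 13: rhs = 14, matching y values: none (0 points).
  x = 14: rhs = 0, matching y values: 0 (1 points).
  x = 15: rhs = 13, matching y values: none (0 points).
  x = 16: rhs = 2, matching y values: none (0 points).
  x = 17: rhs = 11, matching y values: 7, 12 (2 points).
  x = 18: rhs = 8, matching y values: none (0 points).
Total affine count: 21.
Full point count |E(F_19)| = 21 + 1 = 22.
Hasse bound: |22 − (19+1)| = |2| = 2 ≤ 2√19 ≈ 8.7178 ✓.


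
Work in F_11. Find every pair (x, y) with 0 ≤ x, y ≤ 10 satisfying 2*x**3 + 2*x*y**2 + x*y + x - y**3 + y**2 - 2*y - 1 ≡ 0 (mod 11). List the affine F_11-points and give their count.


Affine F_11-points: {(2, 4), (3, 8), (6, 3), (6, 7), (8, 6), (10, 2)}; count = 6.

For each of the 121 pairs (x, y) ∈ F_11², evaluate f(x, y) mod 11. Record the zeros.
  x = 0: [0↦10, 1↦8, 2↦2, 3↦8, 4↦9, 5↦10, 6↦5, 7↦10, 8↦8, 9↦4, 10↦3]  zeros at y ∈ ∅
  x = 1: [0↦2, 1↦3, 2↦4, 3↦10, 4↦4, 5↦2, 6↦9, 7↦8, 8↦4, 9↦2, 10↦7]  zeros at y ∈ ∅
  x = 2: [0↦6, 1↦10, 2↦7, 3↦2, 4↦0, 5↦6, 6↦3, 7↦7, 8↦1, 9↦1, 10↦1]  zeros at y ∈ {4}
  x = 3: [0↦1, 1↦8, 2↦1, 3↦7, 4↦9, 5↦1, 6↦10, 7↦8, 8↦0, 9↦2, 10↦8]  zeros at y ∈ {8}
  x = 4: [0↦10, 1↦9, 2↦9, 3↦4, 4↦10, 5↦10, 6↦9, 7↦1, 8↦2, 9↦6, 10↦7]  zeros at y ∈ ∅
  x = 5: [0↦1, 1↦3, 2↦10, 3↦5, 4↦4, 5↦1, 6↦1, 7↦9, 8↦8, 9↦3, 10↦10]  zeros at y ∈ ∅
  x = 6: [0↦8, 1↦2, 2↦5, 3↦0, 4↦3, 5↦8, 6↦9, 7↦0, 8↦8, 9↦5, 10↦7]  zeros at y ∈ {3, 7}
  x = 7: [0↦10, 1↦7, 2↦6, 3↦1, 4↦8, 5↦10, 6↦1, 7↦8, 8↦3, 9↦2, 10↦10]  zeros at y ∈ ∅
  x = 8: [0↦8, 1↦8, 2↦3, 3↦9, 4↦9, 5↦8, 6↦0, 7↦1, 8↦5, 9↦6, 10↦9]  zeros at y ∈ {6}
  x = 9: [0↦3, 1↦6, 2↦8, 3↦3, 4↦7, 5↦3, 6↦7, 7↦2, 8↦4, 9↦7, 10↦5]  zeros at y ∈ ∅
  x = 10: [0↦7, 1↦2, 2↦0, 3↦6, 4↦3, 5↦7, 6↦1, 7↦1, 8↦1, 9↦6, 10↦10]  zeros at y ∈ {2}
Collecting zeros: affine points = {(2, 4), (3, 8), (6, 3), (6, 7), (8, 6), (10, 2)}.
Total count |C(F_11)_aff| = 6.


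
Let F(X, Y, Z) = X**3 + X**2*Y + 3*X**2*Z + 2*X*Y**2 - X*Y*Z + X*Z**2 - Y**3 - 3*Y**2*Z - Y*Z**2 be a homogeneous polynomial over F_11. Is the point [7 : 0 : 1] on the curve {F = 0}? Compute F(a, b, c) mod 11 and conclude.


F(7,0,1) ≡ 2 (mod 11); P is NOT on the curve.

Evaluate F(7, 0, 1) term-by-term (mod 11).
  X**3 ↦ 1·343·1·1 = 343
  X**2*Y ↦ 1·49·0·1 = 0
  3*X**2*Z ↦ 3·49·1·1 = 147
  2*X*Y**2 ↦ 2·7·0·1 = 0
  -X*Y*Z ↦ -1·7·0·1 = 0
  X*Z**2 ↦ 1·7·1·1 = 7
  -Y**3 ↦ -1·1·0·1 = 0
  -3*Y**2*Z ↦ -3·1·0·1 = 0
  -Y*Z**2 ↦ -1·1·0·1 = 0
Sum: F(7, 0, 1) = (343) + (0) + (147) + (0) + (0) + (7) + (0) + (0) + (0) = 497.
Reducing mod 11: 497 ≡ 2 (mod 11).
Since F(a, b, c) ≡ 2 ≠ 0 (mod 11), P does NOT lie on the curve.


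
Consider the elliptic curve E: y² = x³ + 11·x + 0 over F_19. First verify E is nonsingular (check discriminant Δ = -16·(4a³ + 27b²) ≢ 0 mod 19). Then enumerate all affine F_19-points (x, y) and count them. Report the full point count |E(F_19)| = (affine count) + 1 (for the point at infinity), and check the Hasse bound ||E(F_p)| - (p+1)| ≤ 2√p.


Affine points = {(0, 0), (2, 7), (2, 12), (5, 3), (5, 16), (6, 4), (6, 15), (8, 7), (8, 12), (9, 7), (9, 12), (12, 6), (12, 13), (15, 5), (15, 14), (16, 4), (16, 15), (18, 8), (18, 11)}; affine count = 19; |E(F_19)| = 20.

Discriminant check: Δ ∝ 4a³ + 27b² = 4·11³ + 27·0² = 4·1331 + 27·0 ≡ 4 (mod 19). Nonzero ⇒ E is nonsingular.
For each x ∈ F_19, compute rhs = x³ + 11·x + 0 mod 19, then count y ∈ F_19 with y² ≡ rhs.
  x = 0: rhs = 0, matching y values: 0 (1 points).
  x = 1: rhs = 12, matching y values: none (0 points).
  x = 2: rhs = 11, matching y values: 7, 12 (2 points).
  x = 3: rhs = 3, matching y values: none (0 points).
  x = 4: rhs = 13, matching y values: none (0 points).
  x = 5: rhs = 9, matching y values: 3, 16 (2 points).
  x = 6: rhs = 16, matching y values: 4, 15 (2 points).
  x = 7: rhs = 2, matching y values: none (0 points).
  x = 8: rhs = 11, matching y values: 7, 12 (2 points).
  x = 9: rhs = 11, matching y values: 7, 12 (2 points).
  x = 10: rhs = 8, matching y values: none (0 points).
  x = 11: rhs = 8, matching y values: none (0 points).
  x = 12: rhs = 17, matching y values: 6, 13 (2 points).
  x = 13: rhs = 3, matching y values: none (0 points).
  x = 14: rhs = 10, matching y values: none (0 points).
  x = 15: rhs = 6, matching y values: 5, 14 (2 points).
  x = 16: rhs = 16, matching y values: 4, 15 (2 points).
  x = 17: rhs = 8, matching y values: none (0 points).
  x = 18: rhs = 7, matching y values: 8, 11 (2 points).
Total affine count: 19.
Full point count |E(F_19)| = 19 + 1 = 20.
Hasse bound: |20 − (19+1)| = |0| = 0 ≤ 2√19 ≈ 8.7178 ✓.


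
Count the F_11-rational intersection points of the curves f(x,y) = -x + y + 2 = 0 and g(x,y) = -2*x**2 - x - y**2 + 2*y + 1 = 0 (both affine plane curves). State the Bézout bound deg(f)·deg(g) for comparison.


Common zeros: ∅; count = 0; Bézout bound = 2.

deg(f) = 1, deg(g) = 2, so Bézout bound = 2.
Scan x ∈ F_11. For each x, list the y ∈ F_11 with f(x, y) ≡ 0 and those with g(x, y) ≡ 0 (mod 11); the common zeros in that column are the intersection.
  x = 0: f ≡ 0 at y ∈ {9}; g ≡ 0 at y ∈ ∅; common: ∅.
  x = 1: f ≡ 0 at y ∈ {10}; g ≡ 0 at y ∈ ∅; common: ∅.
  x = 2: f ≡ 0 at y ∈ {0}; g ≡ 0 at y ∈ {6, 7}; common: ∅.
  x = 3: f ≡ 0 at y ∈ {1}; g ≡ 0 at y ∈ {6, 7}; common: ∅.
  x = 4: f ≡ 0 at y ∈ {2}; g ≡ 0 at y ∈ ∅; common: ∅.
  x = 5: f ≡ 0 at y ∈ {3}; g ≡ 0 at y ∈ ∅; common: ∅.
  x = 6: f ≡ 0 at y ∈ {4}; g ≡ 0 at y ∈ {0, 2}; common: ∅.
  x = 7: f ≡ 0 at y ∈ {5}; g ≡ 0 at y ∈ ∅; common: ∅.
  x = 8: f ≡ 0 at y ∈ {6}; g ≡ 0 at y ∈ {4, 9}; common: ∅.
  x = 9: f ≡ 0 at y ∈ {7}; g ≡ 0 at y ∈ ∅; common: ∅.
  x = 10: f ≡ 0 at y ∈ {8}; g ≡ 0 at y ∈ {0, 2}; common: ∅.
Collecting: common zeros = ∅, so the count is 0.
Comparison with the Bézout bound: 0 ≤ 2 = deg(f)·deg(g), as expected for curves with no common component (the affine F_11-count falls short of the bound because intersections may lie at infinity, over extension fields, or carry multiplicity).


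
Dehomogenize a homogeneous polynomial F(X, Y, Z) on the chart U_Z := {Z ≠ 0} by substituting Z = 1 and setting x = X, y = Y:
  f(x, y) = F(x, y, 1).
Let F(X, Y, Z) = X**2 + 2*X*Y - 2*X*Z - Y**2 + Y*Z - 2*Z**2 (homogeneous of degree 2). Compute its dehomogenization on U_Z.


f(x, y) = x**2 + 2*x*y - 2*x - y**2 + y - 2

On U_Z we set Z = 1. Each monomial c·X^i·Y^j·Z^k in F becomes c·x^i·y^j·1^k = c·x^i·y^j.
Substituting Z = 1: F(X, Y, 1) = x**2 + 2*x*y - 2*x - y**2 + y - 2.
Note: deg(f) ≤ deg(F) = 2; strict inequality happens when F is divisible by Z (lost terms).


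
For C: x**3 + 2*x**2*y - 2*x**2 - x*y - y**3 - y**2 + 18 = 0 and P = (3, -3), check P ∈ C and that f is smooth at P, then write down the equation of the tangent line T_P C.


Tangent line at P: -18*x - 6*y + 36 = 0.

Step 1: f(3, -3) = 0, so P lies on C.
Step 2: partial derivatives
  f_x(x, y) = 3*x**2 + 4*x*y - 4*x - y, f_y(x, y) = 2*x**2 - x - 3*y**2 - 2*y.
  f_x(P) = -18, f_y(P) = -6 (gradient nonzero, so P is smooth).
Step 3: tangent line at P: -18·(x − 3) + -6·(y − -3) = 0.
Expanding: -18*x - 6*y + 36 = 0.


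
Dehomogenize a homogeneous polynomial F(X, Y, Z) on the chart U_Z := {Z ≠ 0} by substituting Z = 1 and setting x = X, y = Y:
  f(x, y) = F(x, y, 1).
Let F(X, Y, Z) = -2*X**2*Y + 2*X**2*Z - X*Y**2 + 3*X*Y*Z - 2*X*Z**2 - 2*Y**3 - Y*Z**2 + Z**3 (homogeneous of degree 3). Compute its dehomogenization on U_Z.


f(x, y) = -2*x**2*y + 2*x**2 - x*y**2 + 3*x*y - 2*x - 2*y**3 - y + 1

On U_Z we set Z = 1. Each monomial c·X^i·Y^j·Z^k in F becomes c·x^i·y^j·1^k = c·x^i·y^j.
Substituting Z = 1: F(X, Y, 1) = -2*x**2*y + 2*x**2 - x*y**2 + 3*x*y - 2*x - 2*y**3 - y + 1.
Note: deg(f) ≤ deg(F) = 3; strict inequality happens when F is divisible by Z (lost terms).


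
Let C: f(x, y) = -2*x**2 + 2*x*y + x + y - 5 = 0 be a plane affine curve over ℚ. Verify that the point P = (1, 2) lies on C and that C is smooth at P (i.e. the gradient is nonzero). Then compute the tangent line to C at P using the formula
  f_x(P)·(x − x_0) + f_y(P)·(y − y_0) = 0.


Tangent line at P: x + 3*y - 7 = 0.

Step 1: f(1, 2) = 0, so P lies on C.
Step 2: partial derivatives
  f_x(x, y) = -4*x + 2*y + 1, f_y(x, y) = 2*x + 1.
  f_x(P) = 1, f_y(P) = 3 (gradient nonzero, so P is smooth).
Step 3: tangent line at P: 1·(x − 1) + 3·(y − 2) = 0.
Expanding: x + 3*y - 7 = 0.


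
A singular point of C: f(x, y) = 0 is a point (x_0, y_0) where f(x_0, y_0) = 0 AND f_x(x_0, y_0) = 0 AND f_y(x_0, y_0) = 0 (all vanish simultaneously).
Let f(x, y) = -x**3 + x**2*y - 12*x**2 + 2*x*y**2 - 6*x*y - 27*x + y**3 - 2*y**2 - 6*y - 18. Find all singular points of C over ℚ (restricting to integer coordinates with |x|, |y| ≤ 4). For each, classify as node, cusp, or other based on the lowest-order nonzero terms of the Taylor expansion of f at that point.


Singular points: {(-3, 3)}; classification: cusp.

Compute partial derivatives:
  f_x = -3*x**2 + 2*x*y - 24*x + 2*y**2 - 6*y - 27.
  f_y = x**2 + 4*x*y - 6*x + 3*y**2 - 4*y - 6.
Scan x_0 ∈ {−4, ..., 4}. For each x_0, f_y(x_0, y) is a polynomial in y; find its integer roots y ∈ {−4, ..., 4}, then test f_x and f at those candidates.
  x = -4: f_y(-4, y) = 3*y**2 - 20*y + 34; no integer root y with |y| ≤ 4.
  x = -3: f_y(-3, y) = 3*y**2 - 16*y + 21; vanishes at y ∈ {3}. (-3, 3): f_x = 0, f = 0 — SINGULAR.
  x = -2: f_y(-2, y) = 3*y**2 - 12*y + 10; no integer root y with |y| ≤ 4.
  x = -1: f_y(-1, y) = 3*y**2 - 8*y + 1; no integer root y with |y| ≤ 4.
  x = 0: f_y(0, y) = 3*y**2 - 4*y - 6; no integer root y with |y| ≤ 4.
  x = 1: f_y(1, y) = 3*y**2 - 11; no integer root y with |y| ≤ 4.
  x = 2: f_y(2, y) = 3*y**2 + 4*y - 14; no integer root y with |y| ≤ 4.
  x = 3: f_y(3, y) = 3*y**2 + 8*y - 15; no integer root y with |y| ≤ 4.
  x = 4: f_y(4, y) = 3*y**2 + 12*y - 14; no integer root y with |y| ≤ 4.
Only singular point on the grid: (-3, 3).
Classify: substitute x = -3 + u, y = 3 + v and expand: f = -u**3 + u**2*v + 2*u*v**2 + v**3 + v**2.
No constant or linear terms (consistent with a singular point). Quadratic part: v**2. Cubic part: -u**3 + u**2*v + 2*u*v**2 + v**3.
The quadratic part v**2 is a perfect square, so there is a single (double) tangent line v = 0, i.e. y = 3. Restricting the cubic part to that line (v = 0) leaves -u**3 ≠ 0, so f is not divisible by v and the branch is v² ≈ u**3 to lowest order — this is a cusp.
Classification: cusp.


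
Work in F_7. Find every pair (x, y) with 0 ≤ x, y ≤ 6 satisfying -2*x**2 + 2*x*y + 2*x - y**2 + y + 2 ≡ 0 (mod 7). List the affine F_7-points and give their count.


Affine F_7-points: {(0, 2), (0, 6), (3, 2), (3, 5), (4, 1), (5, 1), (5, 3), (6, 3)}; count = 8.

For each of the 49 pairs (x, y) ∈ F_7², evaluate f(x, y) mod 7. Record the zeros.
  x = 0: [0↦2, 1↦2, 2↦0, 3↦3, 4↦4, 5↦3, 6↦0]  zeros at y ∈ {2, 6}
  x = 1: [0↦2, 1↦4, 2↦4, 3↦2, 4↦5, 5↦6, 6↦5]  zeros at y ∈ ∅
  x = 2: [0↦5, 1↦2, 2↦4, 3↦4, 4↦2, 5↦5, 6↦6]  zeros at y ∈ ∅
  x = 3: [0↦4, 1↦3, 2↦0, 3↦2, 4↦2, 5↦0, 6↦3]  zeros at y ∈ {2, 5}
  x = 4: [0↦6, 1↦0, 2↦6, 3↦3, 4↦5, 5↦5, 6↦3]  zeros at y ∈ {1}
  x = 5: [0↦4, 1↦0, 2↦1, 3↦0, 4↦4, 5↦6, 6↦6]  zeros at y ∈ {1, 3}
  x = 6: [0↦5, 1↦3, 2↦6, 3↦0, 4↦6, 5↦3, 6↦5]  zeros at y ∈ {3}
Collecting zeros: affine points = {(0, 2), (0, 6), (3, 2), (3, 5), (4, 1), (5, 1), (5, 3), (6, 3)}.
Total count |C(F_7)_aff| = 8.


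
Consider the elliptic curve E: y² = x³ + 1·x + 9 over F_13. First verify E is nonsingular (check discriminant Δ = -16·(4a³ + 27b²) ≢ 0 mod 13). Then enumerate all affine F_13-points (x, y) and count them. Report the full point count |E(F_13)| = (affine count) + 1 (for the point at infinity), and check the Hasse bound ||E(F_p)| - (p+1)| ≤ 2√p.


Affine points = {(0, 3), (0, 10), (3, 0), (4, 5), (4, 8), (5, 3), (5, 10), (6, 6), (6, 7), (8, 3), (8, 10), (11, 5), (11, 8)}; affine count = 13; |E(F_13)| = 14.

Discriminant check: Δ ∝ 4a³ + 27b² = 4·1³ + 27·9² = 4·1 + 27·81 ≡ 7 (mod 13). Nonzero ⇒ E is nonsingular.
For each x ∈ F_13, compute rhs = x³ + 1·x + 9 mod 13, then count y ∈ F_13 with y² ≡ rhs.
  x = 0: rhs = 9, matching y values: 3, 10 (2 points).
  x = 1: rhs = 11, matching y values: none (0 points).
  x = 2: rhs = 6, matching y values: none (0 points).
  x = 3: rhs = 0, matching y values: 0 (1 points).
  x = 4: rhs = 12, matching y values: 5, 8 (2 points).
  x = 5: rhs = 9, matching y values: 3, 10 (2 points).
  x = 6: rhs = 10, matching y values: 6, 7 (2 points).
  x = 7: rhs = 8, matching y values: none (0 points).
  x = 8: rhs = 9, matching y values: 3, 10 (2 points).
  x = 9: rhs = 6, matching y values: none (0 points).
  x = 10: rhs = 5, matching y values: none (0 points).
  x = 11: rhs = 12, matching y values: 5, 8 (2 points).
  x = 12: rhs = 7, matching y values: none (0 points).
Total affine count: 13.
Full point count |E(F_13)| = 13 + 1 = 14.
Hasse bound: |14 − (13+1)| = |0| = 0 ≤ 2√13 ≈ 7.2111 ✓.


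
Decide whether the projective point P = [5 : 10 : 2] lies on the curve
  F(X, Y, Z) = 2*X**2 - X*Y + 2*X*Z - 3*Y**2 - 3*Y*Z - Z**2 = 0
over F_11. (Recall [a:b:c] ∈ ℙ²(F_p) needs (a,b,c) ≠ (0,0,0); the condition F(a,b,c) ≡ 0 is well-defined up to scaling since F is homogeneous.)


F(5,10,2) ≡ 8 (mod 11); P is NOT on the curve.

Evaluate F(5, 10, 2) term-by-term (mod 11).
  2*X**2 ↦ 2·25·1·1 = 50
  -X*Y ↦ -1·5·10·1 = -50
  2*X*Z ↦ 2·5·1·2 = 20
  -3*Y**2 ↦ -3·1·100·1 = -300
  -3*Y*Z ↦ -3·1·10·2 = -60
  -Z**2 ↦ -1·1·1·4 = -4
Sum: F(5, 10, 2) = (50) + (-50) + (20) + (-300) + (-60) + (-4) = -344.
Reducing mod 11: -344 ≡ 8 (mod 11).
Since F(a, b, c) ≡ 8 ≠ 0 (mod 11), P does NOT lie on the curve.


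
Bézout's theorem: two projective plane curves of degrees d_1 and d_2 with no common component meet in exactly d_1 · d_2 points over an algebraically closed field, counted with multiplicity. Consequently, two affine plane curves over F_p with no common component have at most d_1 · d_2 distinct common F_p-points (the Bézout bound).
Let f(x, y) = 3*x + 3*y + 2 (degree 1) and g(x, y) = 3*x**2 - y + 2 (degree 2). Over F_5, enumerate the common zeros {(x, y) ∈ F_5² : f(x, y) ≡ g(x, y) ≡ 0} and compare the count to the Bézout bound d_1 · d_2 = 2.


Common zeros: {(1, 0), (2, 4)}; count = 2; Bézout bound = 2.

deg(f) = 1, deg(g) = 2, so Bézout bound = 2.
Scan x ∈ F_5. For each x, list the y ∈ F_5 with f(x, y) ≡ 0 and those with g(x, y) ≡ 0 (mod 5); the common zeros in that column are the intersection.
  x = 0: f ≡ 0 at y ∈ {1}; g ≡ 0 at y ∈ {2}; common: ∅.
  x = 1: f ≡ 0 at y ∈ {0}; g ≡ 0 at y ∈ {0}; common: {0}.
  x = 2: f ≡ 0 at y ∈ {4}; g ≡ 0 at y ∈ {4}; common: {4}.
  x = 3: f ≡ 0 at y ∈ {3}; g ≡ 0 at y ∈ {4}; common: ∅.
  x = 4: f ≡ 0 at y ∈ {2}; g ≡ 0 at y ∈ {0}; common: ∅.
Collecting: common zeros = {(1, 0), (2, 4)}, so the count is 2.
Comparison with the Bézout bound: 2 ≤ 2 = deg(f)·deg(g), as expected for curves with no common component (the bound is attained).


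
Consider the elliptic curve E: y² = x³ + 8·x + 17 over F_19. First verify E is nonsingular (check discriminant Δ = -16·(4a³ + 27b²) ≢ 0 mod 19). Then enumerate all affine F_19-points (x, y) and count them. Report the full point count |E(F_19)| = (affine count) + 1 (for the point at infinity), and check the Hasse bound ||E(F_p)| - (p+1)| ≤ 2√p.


Affine points = {(0, 6), (0, 13), (1, 8), (1, 11), (3, 7), (3, 12), (5, 7), (5, 12), (7, 6), (7, 13), (8, 2), (8, 17), (9, 1), (9, 18), (11, 7), (11, 12), (12, 6), (12, 13), (13, 0), (14, 2), (14, 17), (15, 4), (15, 15), (16, 2), (16, 17)}; affine count = 25; |E(F_19)| = 26.

Discriminant check: Δ ∝ 4a³ + 27b² = 4·8³ + 27·17² = 4·512 + 27·289 ≡ 9 (mod 19). Nonzero ⇒ E is nonsingular.
For each x ∈ F_19, compute rhs = x³ + 8·x + 17 mod 19, then count y ∈ F_19 with y² ≡ rhs.
  x = 0: rhs = 17, matching y values: 6, 13 (2 points).
  x = 1: rhs = 7, matching y values: 8, 11 (2 points).
  x = 2: rhs = 3, matching y values: none (0 points).
  x = 3: rhs = 11, matching y values: 7, 12 (2 points).
  x = 4: rhs = 18, matching y values: none (0 points).
  x = 5: rhs = 11, matching y values: 7, 12 (2 points).
  x = 6: rhs = 15, matching y values: none (0 points).
  x = 7: rhs = 17, matching y values: 6, 13 (2 points).
  x = 8: rhs = 4, matching y values: 2, 17 (2 points).
  x = 9: rhs = 1, matching y values: 1, 18 (2 points).
  x = 10: rhs = 14, matching y values: none (0 points).
  x = 11: rhs = 11, matching y values: 7, 12 (2 points).
  x = 12: rhs = 17, matching y values: 6, 13 (2 points).
  x = 13: rhs = 0, matching y values: 0 (1 points).
  x = 14: rhs = 4, matching y values: 2, 17 (2 points).
  x = 15: rhs = 16, matching y values: 4, 15 (2 points).
  x = 16: rhs = 4, matching y values: 2, 17 (2 points).
  x = 17: rhs = 12, matching y values: none (0 points).
  x = 18: rhs = 8, matching y values: none (0 points).
Total affine count: 25.
Full point count |E(F_19)| = 25 + 1 = 26.
Hasse bound: |26 − (19+1)| = |6| = 6 ≤ 2√19 ≈ 8.7178 ✓.


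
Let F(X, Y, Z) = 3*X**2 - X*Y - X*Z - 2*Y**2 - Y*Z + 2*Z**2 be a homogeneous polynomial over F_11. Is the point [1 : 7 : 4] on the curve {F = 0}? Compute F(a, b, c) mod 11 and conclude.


F(1,7,4) ≡ 8 (mod 11); P is NOT on the curve.

Evaluate F(1, 7, 4) term-by-term (mod 11).
  3*X**2 ↦ 3·1·1·1 = 3
  -X*Y ↦ -1·1·7·1 = -7
  -X*Z ↦ -1·1·1·4 = -4
  -2*Y**2 ↦ -2·1·49·1 = -98
  -Y*Z ↦ -1·1·7·4 = -28
  2*Z**2 ↦ 2·1·1·16 = 32
Sum: F(1, 7, 4) = (3) + (-7) + (-4) + (-98) + (-28) + (32) = -102.
Reducing mod 11: -102 ≡ 8 (mod 11).
Since F(a, b, c) ≡ 8 ≠ 0 (mod 11), P does NOT lie on the curve.


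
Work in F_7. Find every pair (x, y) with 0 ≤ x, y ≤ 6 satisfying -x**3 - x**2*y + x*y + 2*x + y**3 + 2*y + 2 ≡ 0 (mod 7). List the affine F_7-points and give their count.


Affine F_7-points: {(0, 2), (0, 3), (1, 6), (4, 1), (4, 5), (5, 3), (6, 3), (6, 5), (6, 6)}; count = 9.

For each of the 49 pairs (x, y) ∈ F_7², evaluate f(x, y) mod 7. Record the zeros.
  x = 0: [0↦2, 1↦5, 2↦0, 3↦0, 4↦4, 5↦4, 6↦6]  zeros at y ∈ {2, 3}
  x = 1: [0↦3, 1↦6, 2↦1, 3↦1, 4↦5, 5↦5, 6↦0]  zeros at y ∈ {6}
  x = 2: [0↦5, 1↦6, 2↦6, 3↦4, 4↦6, 5↦4, 6↦4]  zeros at y ∈ ∅
  x = 3: [0↦2, 1↦6, 2↦2, 3↦3, 4↦1, 5↦2, 6↦5]  zeros at y ∈ ∅
  x = 4: [0↦2, 1↦0, 2↦4, 3↦6, 4↦5, 5↦0, 6↦4]  zeros at y ∈ {1, 5}
  x = 5: [0↦6, 1↦3, 2↦6, 3↦0, 4↦5, 5↦6, 6↦2]  zeros at y ∈ {3}
  x = 6: [0↦1, 1↦2, 2↦2, 3↦0, 4↦2, 5↦0, 6↦0]  zeros at y ∈ {3, 5, 6}
Collecting zeros: affine points = {(0, 2), (0, 3), (1, 6), (4, 1), (4, 5), (5, 3), (6, 3), (6, 5), (6, 6)}.
Total count |C(F_7)_aff| = 9.


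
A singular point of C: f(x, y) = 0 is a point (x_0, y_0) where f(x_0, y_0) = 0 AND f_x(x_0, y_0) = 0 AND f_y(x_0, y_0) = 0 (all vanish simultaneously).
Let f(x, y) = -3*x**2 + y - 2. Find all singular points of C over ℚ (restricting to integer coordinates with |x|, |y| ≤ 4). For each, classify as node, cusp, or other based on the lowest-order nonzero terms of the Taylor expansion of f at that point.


No singular points in the scanned grid; C is smooth there.

Compute partial derivatives:
  f_x = -6*x.
  f_y = 1.
f_y = 1 is a nonzero constant, so f_y never vanishes: no point (x, y) can satisfy f = f_x = f_y = 0. In particular no (x, y) ∈ {−4, ..., 4}² is singular; the curve is smooth.


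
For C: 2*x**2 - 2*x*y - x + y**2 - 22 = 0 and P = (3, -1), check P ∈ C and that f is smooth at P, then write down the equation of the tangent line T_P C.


Tangent line at P: 13*x - 8*y - 47 = 0.

Step 1: f(3, -1) = 0, so P lies on C.
Step 2: partial derivatives
  f_x(x, y) = 4*x - 2*y - 1, f_y(x, y) = -2*x + 2*y.
  f_x(P) = 13, f_y(P) = -8 (gradient nonzero, so P is smooth).
Step 3: tangent line at P: 13·(x − 3) + -8·(y − -1) = 0.
Expanding: 13*x - 8*y - 47 = 0.


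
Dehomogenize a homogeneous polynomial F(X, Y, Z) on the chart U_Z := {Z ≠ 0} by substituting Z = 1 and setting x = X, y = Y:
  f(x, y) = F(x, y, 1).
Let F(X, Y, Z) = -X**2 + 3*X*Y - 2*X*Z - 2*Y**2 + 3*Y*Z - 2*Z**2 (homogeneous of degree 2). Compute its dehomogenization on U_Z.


f(x, y) = -x**2 + 3*x*y - 2*x - 2*y**2 + 3*y - 2

On U_Z we set Z = 1. Each monomial c·X^i·Y^j·Z^k in F becomes c·x^i·y^j·1^k = c·x^i·y^j.
Substituting Z = 1: F(X, Y, 1) = -x**2 + 3*x*y - 2*x - 2*y**2 + 3*y - 2.
Note: deg(f) ≤ deg(F) = 2; strict inequality happens when F is divisible by Z (lost terms).


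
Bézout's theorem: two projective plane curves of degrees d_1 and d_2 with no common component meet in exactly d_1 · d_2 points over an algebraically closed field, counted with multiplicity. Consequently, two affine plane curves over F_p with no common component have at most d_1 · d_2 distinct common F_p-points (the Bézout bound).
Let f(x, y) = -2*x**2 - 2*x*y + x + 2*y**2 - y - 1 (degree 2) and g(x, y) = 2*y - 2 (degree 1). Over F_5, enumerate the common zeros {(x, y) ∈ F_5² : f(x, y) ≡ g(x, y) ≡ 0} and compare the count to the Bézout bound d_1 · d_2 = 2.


Common zeros: {(0, 1), (2, 1)}; count = 2; Bézout bound = 2.

deg(f) = 2, deg(g) = 1, so Bézout bound = 2.
Scan x ∈ F_5. For each x, list the y ∈ F_5 with f(x, y) ≡ 0 and those with g(x, y) ≡ 0 (mod 5); the common zeros in that column are the intersection.
  x = 0: f ≡ 0 at y ∈ {1, 2}; g ≡ 0 at y ∈ {1}; common: {1}.
  x = 1: f ≡ 0 at y ∈ {2}; g ≡ 0 at y ∈ {1}; common: ∅.
  x = 2: f ≡ 0 at y ∈ {1, 4}; g ≡ 0 at y ∈ {1}; common: {1}.
  x = 3: f ≡ 0 at y ∈ ∅; g ≡ 0 at y ∈ {1}; common: ∅.
  x = 4: f ≡ 0 at y ∈ ∅; g ≡ 0 at y ∈ {1}; common: ∅.
Collecting: common zeros = {(0, 1), (2, 1)}, so the count is 2.
Comparison with the Bézout bound: 2 ≤ 2 = deg(f)·deg(g), as expected for curves with no common component (the bound is attained).


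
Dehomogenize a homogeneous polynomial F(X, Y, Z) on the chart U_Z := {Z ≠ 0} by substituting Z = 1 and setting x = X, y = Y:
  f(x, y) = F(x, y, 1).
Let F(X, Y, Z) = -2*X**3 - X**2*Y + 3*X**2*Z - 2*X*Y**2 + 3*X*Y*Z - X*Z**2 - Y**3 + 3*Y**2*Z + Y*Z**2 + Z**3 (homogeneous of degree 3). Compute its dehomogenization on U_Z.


f(x, y) = -2*x**3 - x**2*y + 3*x**2 - 2*x*y**2 + 3*x*y - x - y**3 + 3*y**2 + y + 1

On U_Z we set Z = 1. Each monomial c·X^i·Y^j·Z^k in F becomes c·x^i·y^j·1^k = c·x^i·y^j.
Substituting Z = 1: F(X, Y, 1) = -2*x**3 - x**2*y + 3*x**2 - 2*x*y**2 + 3*x*y - x - y**3 + 3*y**2 + y + 1.
Note: deg(f) ≤ deg(F) = 3; strict inequality happens when F is divisible by Z (lost terms).


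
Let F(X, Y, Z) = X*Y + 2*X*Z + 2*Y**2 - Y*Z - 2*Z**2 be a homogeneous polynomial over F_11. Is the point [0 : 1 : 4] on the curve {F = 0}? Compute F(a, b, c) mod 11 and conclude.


F(0,1,4) ≡ 10 (mod 11); P is NOT on the curve.

Evaluate F(0, 1, 4) term-by-term (mod 11).
  X*Y ↦ 1·0·1·1 = 0
  2*X*Z ↦ 2·0·1·4 = 0
  2*Y**2 ↦ 2·1·1·1 = 2
  -Y*Z ↦ -1·1·1·4 = -4
  -2*Z**2 ↦ -2·1·1·16 = -32
Sum: F(0, 1, 4) = (0) + (0) + (2) + (-4) + (-32) = -34.
Reducing mod 11: -34 ≡ 10 (mod 11).
Since F(a, b, c) ≡ 10 ≠ 0 (mod 11), P does NOT lie on the curve.


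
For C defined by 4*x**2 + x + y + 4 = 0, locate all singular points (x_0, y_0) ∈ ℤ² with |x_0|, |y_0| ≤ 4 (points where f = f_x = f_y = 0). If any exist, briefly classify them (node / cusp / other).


No singular points in the scanned grid; C is smooth there.

Compute partial derivatives:
  f_x = 8*x + 1.
  f_y = 1.
f_y = 1 is a nonzero constant, so f_y never vanishes: no point (x, y) can satisfy f = f_x = f_y = 0. In particular no (x, y) ∈ {−4, ..., 4}² is singular; the curve is smooth.


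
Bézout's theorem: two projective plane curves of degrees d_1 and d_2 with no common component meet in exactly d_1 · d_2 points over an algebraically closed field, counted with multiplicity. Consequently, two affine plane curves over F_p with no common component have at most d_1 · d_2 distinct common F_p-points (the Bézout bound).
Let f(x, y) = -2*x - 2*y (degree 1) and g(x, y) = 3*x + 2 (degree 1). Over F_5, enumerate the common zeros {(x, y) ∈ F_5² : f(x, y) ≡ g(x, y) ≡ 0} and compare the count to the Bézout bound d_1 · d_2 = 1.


Common zeros: {(1, 4)}; count = 1; Bézout bound = 1.

deg(f) = 1, deg(g) = 1, so Bézout bound = 1.
Scan x ∈ F_5. For each x, list the y ∈ F_5 with f(x, y) ≡ 0 and those with g(x, y) ≡ 0 (mod 5); the common zeros in that column are the intersection.
  x = 0: f ≡ 0 at y ∈ {0}; g ≡ 0 at y ∈ ∅; common: ∅.
  x = 1: f ≡ 0 at y ∈ {4}; g ≡ 0 at y ∈ {0, 1, 2, 3, 4}; common: {4}.
  x = 2: f ≡ 0 at y ∈ {3}; g ≡ 0 at y ∈ ∅; common: ∅.
  x = 3: f ≡ 0 at y ∈ {2}; g ≡ 0 at y ∈ ∅; common: ∅.
  x = 4: f ≡ 0 at y ∈ {1}; g ≡ 0 at y ∈ ∅; common: ∅.
Collecting: common zeros = {(1, 4)}, so the count is 1.
Comparison with the Bézout bound: 1 ≤ 1 = deg(f)·deg(g), as expected for curves with no common component (the bound is attained).


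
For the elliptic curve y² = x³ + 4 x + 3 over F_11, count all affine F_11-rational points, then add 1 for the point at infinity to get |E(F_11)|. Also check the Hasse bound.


Affine points = {(0, 5), (0, 6), (3, 3), (3, 8), (5, 4), (5, 7), (6, 1), (6, 10), (7, 0), (9, 3), (9, 8), (10, 3), (10, 8)}; affine count = 13; |E(F_11)| = 14.

Discriminant check: Δ ∝ 4a³ + 27b² = 4·4³ + 27·3² = 4·64 + 27·9 ≡ 4 (mod 11). Nonzero ⇒ E is nonsingular.
For each x ∈ F_11, compute rhs = x³ + 4·x + 3 mod 11, then count y ∈ F_11 with y² ≡ rhs.
  x = 0: rhs = 3, matching y values: 5, 6 (2 points).
  x = 1: rhs = 8, matching y values: none (0 points).
  x = 2: rhs = 8, matching y values: none (0 points).
  x = 3: rhs = 9, matching y values: 3, 8 (2 points).
  x = 4: rhs = 6, matching y values: none (0 points).
  x = 5: rhs = 5, matching y values: 4, 7 (2 points).
  x = 6: rhs = 1, matching y values: 1, 10 (2 points).
  x = 7: rhs = 0, matching y values: 0 (1 points).
  x = 8: rhs = 8, matching y values: none (0 points).
  x = 9: rhs = 9, matching y values: 3, 8 (2 points).
  x = 10: rhs = 9, matching y values: 3, 8 (2 points).
Total affine count: 13.
Full point count |E(F_11)| = 13 + 1 = 14.
Hasse bound: |14 − (11+1)| = |2| = 2 ≤ 2√11 ≈ 6.6332 ✓.


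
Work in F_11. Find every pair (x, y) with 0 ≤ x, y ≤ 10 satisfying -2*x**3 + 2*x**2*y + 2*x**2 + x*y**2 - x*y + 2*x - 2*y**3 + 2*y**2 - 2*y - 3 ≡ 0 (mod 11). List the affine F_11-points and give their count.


Affine F_11-points: {(0, 7), (2, 4), (3, 0), (5, 3), (8, 7), (9, 10), (10, 2)}; count = 7.

For each of the 121 pairs (x, y) ∈ F_11², evaluate f(x, y) mod 11. Record the zeros.
  x = 0: [0↦8, 1↦6, 2↦7, 3↦10, 4↦3, 5↦7, 6↦10, 7↦0, 8↦9, 9↦3, 10↦3]  zeros at y ∈ {7}
  x = 1: [0↦10, 1↦10, 2↦4, 3↦2, 4↦3, 5↦6, 6↦10, 7↦3, 8↦6, 9↦7, 10↦5]  zeros at y ∈ ∅
  x = 2: [0↦4, 1↦10, 2↦1, 3↦9, 4↦0, 5↦6, 6↦4, 7↦4, 8↦5, 9↦6, 10↦6]  zeros at y ∈ {4}
  x = 3: [0↦0, 1↦5, 2↦8, 3↦8, 4↦4, 5↦6, 6↦2, 7↦2, 8↦5, 9↦10, 10↦5]  zeros at y ∈ {0}
  x = 4: [0↦8, 1↦5, 2↦2, 3↦9, 4↦3, 5↦5, 6↦3, 7↦7, 8↦5, 9↦7, 10↦1]  zeros at y ∈ ∅
  x = 5: [0↦5, 1↦9, 2↦4, 3↦0, 4↦7, 5↦2, 6↦6, 7↦7, 8↦4, 9↦7, 10↦4]  zeros at y ∈ {3}
  x = 6: [0↦1, 1↦5, 2↦2, 3↦2, 4↦4, 5↦7, 6↦10, 7↦1, 8↦1, 9↦9, 10↦2]  zeros at y ∈ ∅
  x = 7: [0↦6, 1↦3, 2↦6, 3↦3, 4↦4, 5↦8, 6↦3, 7↦10, 8↦6, 9↦1, 10↦5]  zeros at y ∈ ∅
  x = 8: [0↦8, 1↦2, 2↦4, 3↦2, 4↦6, 5↦4, 6↦6, 7↦0, 8↦7, 9↦4, 10↦1]  zeros at y ∈ {7}
  x = 9: [0↦6, 1↦1, 2↦6, 3↦9, 4↦9, 5↦5, 6↦7, 7↦3, 8↦3, 9↦6, 10↦0]  zeros at y ∈ {10}
  x = 10: [0↦10, 1↦10, 2↦0, 3↦1, 4↦1, 5↦10, 6↦5, 7↦7, 8↦4, 9↦6, 10↦1]  zeros at y ∈ {2}
Collecting zeros: affine points = {(0, 7), (2, 4), (3, 0), (5, 3), (8, 7), (9, 10), (10, 2)}.
Total count |C(F_11)_aff| = 7.


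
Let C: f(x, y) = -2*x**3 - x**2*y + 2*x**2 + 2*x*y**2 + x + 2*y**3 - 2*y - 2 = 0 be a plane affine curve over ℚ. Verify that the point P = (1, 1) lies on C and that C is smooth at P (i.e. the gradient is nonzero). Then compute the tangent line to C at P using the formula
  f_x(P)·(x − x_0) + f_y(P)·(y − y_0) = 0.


Tangent line at P: -x + 7*y - 6 = 0.

Step 1: f(1, 1) = 0, so P lies on C.
Step 2: partial derivatives
  f_x(x, y) = -6*x**2 - 2*x*y + 4*x + 2*y**2 + 1, f_y(x, y) = -x**2 + 4*x*y + 6*y**2 - 2.
  f_x(P) = -1, f_y(P) = 7 (gradient nonzero, so P is smooth).
Step 3: tangent line at P: -1·(x − 1) + 7·(y − 1) = 0.
Expanding: -x + 7*y - 6 = 0.


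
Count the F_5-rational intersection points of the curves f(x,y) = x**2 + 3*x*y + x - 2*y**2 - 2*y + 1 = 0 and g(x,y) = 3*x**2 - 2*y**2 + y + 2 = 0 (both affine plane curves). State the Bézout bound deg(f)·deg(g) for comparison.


Common zeros: ∅; count = 0; Bézout bound = 4.

deg(f) = 2, deg(g) = 2, so Bézout bound = 4.
Scan x ∈ F_5. For each x, list the y ∈ F_5 with f(x, y) ≡ 0 and those with g(x, y) ≡ 0 (mod 5); the common zeros in that column are the intersection.
  x = 0: f ≡ 0 at y ∈ ∅; g ≡ 0 at y ∈ ∅; common: ∅.
  x = 1: f ≡ 0 at y ∈ {4}; g ≡ 0 at y ∈ {0, 3}; common: ∅.
  x = 2: f ≡ 0 at y ∈ ∅; g ≡ 0 at y ∈ ∅; common: ∅.
  x = 3: f ≡ 0 at y ∈ ∅; g ≡ 0 at y ∈ ∅; common: ∅.
  x = 4: f ≡ 0 at y ∈ ∅; g ≡ 0 at y ∈ {0, 3}; common: ∅.
Collecting: common zeros = ∅, so the count is 0.
Comparison with the Bézout bound: 0 ≤ 4 = deg(f)·deg(g), as expected for curves with no common component (the affine F_5-count falls short of the bound because intersections may lie at infinity, over extension fields, or carry multiplicity).


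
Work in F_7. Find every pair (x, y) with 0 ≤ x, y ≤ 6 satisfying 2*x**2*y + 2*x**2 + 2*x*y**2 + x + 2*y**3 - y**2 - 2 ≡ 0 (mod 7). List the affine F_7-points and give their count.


Affine F_7-points: {(1, 3), (2, 1), (3, 2), (4, 6), (5, 4), (6, 1), (6, 2)}; count = 7.

For each of the 49 pairs (x, y) ∈ F_7², evaluate f(x, y) mod 7. Record the zeros.
  x = 0: [0↦5, 1↦6, 2↦3, 3↦1, 4↦5, 5↦6, 6↦2]  zeros at y ∈ ∅
  x = 1: [0↦1, 1↦6, 2↦4, 3↦0, 4↦6, 5↦6, 6↦5]  zeros at y ∈ {3}
  x = 2: [0↦1, 1↦0, 2↦3, 3↦1, 4↦6, 5↦2, 6↦1]  zeros at y ∈ {1}
  x = 3: [0↦5, 1↦2, 2↦0, 3↦4, 4↦5, 5↦1, 6↦4]  zeros at y ∈ {2}
  x = 4: [0↦6, 1↦5, 2↦2, 3↦2, 4↦3, 5↦3, 6↦0]  zeros at y ∈ {6}
  x = 5: [0↦4, 1↦2, 2↦2, 3↦2, 4↦0, 5↦1, 6↦3]  zeros at y ∈ {4}
  x = 6: [0↦6, 1↦0, 2↦0, 3↦4, 4↦3, 5↦2, 6↦6]  zeros at y ∈ {1, 2}
Collecting zeros: affine points = {(1, 3), (2, 1), (3, 2), (4, 6), (5, 4), (6, 1), (6, 2)}.
Total count |C(F_7)_aff| = 7.


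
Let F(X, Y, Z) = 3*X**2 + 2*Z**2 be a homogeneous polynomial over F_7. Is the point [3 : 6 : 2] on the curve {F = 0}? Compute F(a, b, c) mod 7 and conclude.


F(3,6,2) ≡ 0 (mod 7); P is on the curve.

Evaluate F(3, 6, 2) term-by-term (mod 7).
  3*X**2 ↦ 3·9·1·1 = 27
  2*Z**2 ↦ 2·1·1·4 = 8
Sum: F(3, 6, 2) = (27) + (8) = 35.
Reducing mod 7: 35 ≡ 0 (mod 7).
Since F(a, b, c) ≡ 0 (mod 7), P lies on the curve.


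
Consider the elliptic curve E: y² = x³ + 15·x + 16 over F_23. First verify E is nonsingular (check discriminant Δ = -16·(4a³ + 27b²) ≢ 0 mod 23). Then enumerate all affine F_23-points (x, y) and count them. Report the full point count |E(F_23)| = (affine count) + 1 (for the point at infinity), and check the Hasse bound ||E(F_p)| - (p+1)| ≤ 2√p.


Affine points = {(0, 4), (0, 19), (1, 3), (1, 20), (2, 10), (2, 13), (4, 5), (4, 18), (5, 3), (5, 20), (6, 0), (7, 2), (7, 21), (8, 2), (8, 21), (9, 11), (9, 12), (10, 4), (10, 19), (13, 4), (13, 19), (14, 7), (14, 16), (17, 3), (17, 20), (18, 0), (20, 6), (20, 17), (21, 1), (21, 22), (22, 0)}; affine count = 31; |E(F_23)| = 32.

Discriminant check: Δ ∝ 4a³ + 27b² = 4·15³ + 27·16² = 4·3375 + 27·256 ≡ 11 (mod 23). Nonzero ⇒ E is nonsingular.
For each x ∈ F_23, compute rhs = x³ + 15·x + 16 mod 23, then count y ∈ F_23 with y² ≡ rhs.
  x = 0: rhs = 16, matching y values: 4, 19 (2 points).
  x = 1: rhs = 9, matching y values: 3, 20 (2 points).
  x = 2: rhs = 8, matching y values: 10, 13 (2 points).
  x = 3: rhs = 19, matching y values: none (0 points).
  x = 4: rhs = 2, matching y values: 5, 18 (2 points).
  x = 5: rhs = 9, matching y values: 3, 20 (2 points).
  x = 6: rhs = 0, matching y values: 0 (1 points).
  x = 7: rhs = 4, matching y values: 2, 21 (2 points).
  x = 8: rhs = 4, matching y values: 2, 21 (2 points).
  x = 9: rhs = 6, matching y values: 11, 12 (2 points).
  x = 10: rhs = 16, matching y values: 4, 19 (2 points).
  x = 11: rhs = 17, matching y values: none (0 points).
  x = 12: rhs = 15, matching y values: none (0 points).
  x = 13: rhs = 16, matching y values: 4, 19 (2 points).
  x = 14: rhs = 3, matching y values: 7, 16 (2 points).
  x = 15: rhs = 5, matching y values: none (0 points).
  x = 16: rhs = 5, matching y values: none (0 points).
  x = 17: rhs = 9, matching y values: 3, 20 (2 points).
  x = 18: rhs = 0, matching y values: 0 (1 points).
  x = 19: rhs = 7, matching y values: none (0 points).
  x = 20: rhs = 13, matching y values: 6, 17 (2 points).
  x = 21: rhs = 1, matching y values: 1, 22 (2 points).
  x = 22: rhs = 0, matching y values: 0 (1 points).
Total affine count: 31.
Full point count |E(F_23)| = 31 + 1 = 32.
Hasse bound: |32 − (23+1)| = |8| = 8 ≤ 2√23 ≈ 9.5917 ✓.
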